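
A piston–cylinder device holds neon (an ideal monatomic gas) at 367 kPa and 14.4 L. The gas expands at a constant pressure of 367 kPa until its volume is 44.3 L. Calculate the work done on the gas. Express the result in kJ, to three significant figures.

W ≈ -11.0 kJ

Isobaric: W = P ΔV.
W = (367 kPa)(44.3 − 14.4 L) = (367)(29.9) = 10973 J.
Work on gas = −W_by = -10973 J.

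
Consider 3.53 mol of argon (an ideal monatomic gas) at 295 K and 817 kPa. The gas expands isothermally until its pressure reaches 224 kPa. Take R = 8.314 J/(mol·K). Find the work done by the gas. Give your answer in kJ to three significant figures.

Isothermal process: W = nRT ln(V₂/V₁) = nRT ln(P₁/P₂).
W = (3.53)(8.314)(295) × ln(817/224)
  = 8658 × ln(3.647) = 8658 × 1.294
W_by_gas = 11203 J.

W ≈ 11.2 kJ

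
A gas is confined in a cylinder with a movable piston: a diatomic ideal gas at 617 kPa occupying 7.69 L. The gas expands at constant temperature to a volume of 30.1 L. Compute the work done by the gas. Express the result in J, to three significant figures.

W ≈ 6470 J

Isothermal: W = nRT ln(V₂/V₁) = P₁V₁ ln(V₂/V₁).
P₁V₁ = (617 kPa)(7.69 L) = 4745 J.
W = 4745 × ln(30.1/7.69) = 4745 × 1.365
W_by_gas = 6475 J.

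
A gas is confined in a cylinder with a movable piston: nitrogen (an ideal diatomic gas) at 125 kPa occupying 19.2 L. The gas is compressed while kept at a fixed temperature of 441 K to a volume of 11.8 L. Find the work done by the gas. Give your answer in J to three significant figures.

Isothermal: W = nRT ln(V₂/V₁) = P₁V₁ ln(V₂/V₁).
P₁V₁ = (125 kPa)(19.2 L) = 2400 J.
W = 2400 × ln(11.8/19.2) = 2400 × -0.4868
W_by_gas = -1168 J.

W ≈ -1170 J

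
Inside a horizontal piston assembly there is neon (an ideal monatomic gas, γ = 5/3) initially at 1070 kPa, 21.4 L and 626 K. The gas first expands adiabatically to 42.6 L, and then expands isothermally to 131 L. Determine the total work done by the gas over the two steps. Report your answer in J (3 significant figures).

Step 1 (adiabatic): W = (P₁V₁ − P₂V₂)/(γ−1) = (22898 − 14470)/0.667 = 12642 J.
After step 1: P = 339.7 kPa, V = 42.6 L, T = 395.6 K.
Step 2 (isothermal): W = P₁V₁ ln(V₂/V₁) = (14470) ln(131/42.6) = 16255 J.
W_total = 12642 + 16255 = 28897 J.

W_total ≈ 28900 J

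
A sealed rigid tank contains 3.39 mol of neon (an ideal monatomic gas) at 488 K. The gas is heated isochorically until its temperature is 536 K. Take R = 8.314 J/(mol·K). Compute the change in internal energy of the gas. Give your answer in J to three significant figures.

Constant volume ⇒ W = 0, so Q = ΔU = nCᵥΔT with Cᵥ = 3R/2 = 12.47 J/(mol·K).
ΔU = (3.39)(12.47)(536 − 488) = 2029 J.

ΔU ≈ 2030 J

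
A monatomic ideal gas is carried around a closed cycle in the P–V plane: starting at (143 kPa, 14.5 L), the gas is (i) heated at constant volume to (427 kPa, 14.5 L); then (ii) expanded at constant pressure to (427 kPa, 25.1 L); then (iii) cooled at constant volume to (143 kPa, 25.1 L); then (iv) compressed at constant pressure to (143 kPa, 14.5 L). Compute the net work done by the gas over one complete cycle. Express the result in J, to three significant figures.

Constant-volume legs do no work.
W(ii) = (427)(25.1 − 14.5) = 4526 J; W(iv) = (143)(14.5 − 25.1) = -1516 J.
W_net = 4526 − 1516 = 3010 J (the clockwise enclosed area).

W_net ≈ 3010 J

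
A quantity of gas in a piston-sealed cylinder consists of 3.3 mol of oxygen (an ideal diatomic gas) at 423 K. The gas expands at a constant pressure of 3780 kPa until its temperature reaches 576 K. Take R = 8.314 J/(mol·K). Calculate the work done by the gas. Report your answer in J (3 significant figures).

W ≈ 4200 J

Isobaric: W = P ΔV = nR ΔT.
W = (3.3)(8.314)(576 − 423) = 4198 J.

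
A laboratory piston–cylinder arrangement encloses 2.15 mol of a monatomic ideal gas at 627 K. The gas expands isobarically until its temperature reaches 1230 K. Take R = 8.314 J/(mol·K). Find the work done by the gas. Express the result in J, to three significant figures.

W ≈ 10800 J

Isobaric: W = P ΔV = nR ΔT.
W = (2.15)(8.314)(1230 − 627) = 10779 J.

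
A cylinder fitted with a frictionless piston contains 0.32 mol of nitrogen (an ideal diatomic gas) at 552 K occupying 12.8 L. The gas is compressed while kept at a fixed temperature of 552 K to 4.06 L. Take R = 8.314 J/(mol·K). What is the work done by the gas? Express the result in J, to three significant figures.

W ≈ -1690 J

Isothermal: W = nRT ln(V₂/V₁).
W = (0.32)(8.314)(552) × ln(4.06/12.8)
  = 1469 × -1.148
W_by_gas = -1686 J.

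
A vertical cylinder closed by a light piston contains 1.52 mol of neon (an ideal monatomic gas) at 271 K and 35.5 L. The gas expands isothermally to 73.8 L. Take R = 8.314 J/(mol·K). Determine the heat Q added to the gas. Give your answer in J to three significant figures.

Q ≈ 2510 J

Isothermal ⇒ ΔU = 0, so Q = W = nRT ln(V₂/V₁).
Q = (1.52)(8.314)(271) ln(73.8/35.5) = 3425 × 0.7318 = 2506 J.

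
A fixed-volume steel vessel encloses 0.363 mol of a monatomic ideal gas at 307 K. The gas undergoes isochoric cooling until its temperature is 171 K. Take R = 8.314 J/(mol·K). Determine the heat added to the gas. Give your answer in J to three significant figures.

Q ≈ -616 J

Constant volume ⇒ W = 0, so Q = ΔU = nCᵥΔT with Cᵥ = 3R/2 = 12.47 J/(mol·K).
ΔU = (0.363)(12.47)(171 − 307) = -615.7 J.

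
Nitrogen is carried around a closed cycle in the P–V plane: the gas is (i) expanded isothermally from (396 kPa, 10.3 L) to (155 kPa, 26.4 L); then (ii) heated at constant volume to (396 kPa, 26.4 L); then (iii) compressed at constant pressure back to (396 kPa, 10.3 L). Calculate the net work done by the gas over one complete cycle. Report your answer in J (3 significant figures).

W_net ≈ -2540 J

Leg (i): W = PᵢVᵢ ln(V_f/Vᵢ) = (4079) ln(26.4/10.3) = 3839 J.
Leg (ii): W = 0.
Leg (iii): W = PΔV = (396)(10.3 − 26.4) = -6376 J.
W_net = 3839 − 6376 = -2537 J.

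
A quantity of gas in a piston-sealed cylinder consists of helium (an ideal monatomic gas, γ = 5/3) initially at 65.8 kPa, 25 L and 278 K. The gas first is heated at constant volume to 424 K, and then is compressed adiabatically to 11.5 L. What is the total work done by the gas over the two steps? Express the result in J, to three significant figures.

Step 1 (isochoric): W = 0 (constant volume).
After step 1: P = 100.4 kPa (V unchanged).
Step 2 (adiabatic): W = (P₁V₁ − P₂V₂)/(γ−1) = (2509 − 4210)/0.667 = -2552 J.
W_total = 0 − 2552 = -2552 J.

W_total ≈ -2550 J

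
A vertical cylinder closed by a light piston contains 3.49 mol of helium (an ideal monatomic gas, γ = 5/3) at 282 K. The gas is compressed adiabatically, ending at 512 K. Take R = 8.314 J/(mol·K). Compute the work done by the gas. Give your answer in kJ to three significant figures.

W ≈ -10.0 kJ

Adiabatic ⇒ Q = 0, so W_by = −ΔU = nCᵥ(T₁ − T₂).
Cᵥ = 3R/2 = 12.47 J/(mol·K).
W = (3.49)(12.47)(282 − 512) = -10010 J.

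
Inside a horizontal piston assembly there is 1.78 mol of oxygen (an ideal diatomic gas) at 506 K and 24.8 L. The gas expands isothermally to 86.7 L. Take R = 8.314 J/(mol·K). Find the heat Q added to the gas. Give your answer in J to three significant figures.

Isothermal ⇒ ΔU = 0, so Q = W = nRT ln(V₂/V₁).
Q = (1.78)(8.314)(506) ln(86.7/24.8) = 7488 × 1.252 = 9372 J.

Q ≈ 9370 J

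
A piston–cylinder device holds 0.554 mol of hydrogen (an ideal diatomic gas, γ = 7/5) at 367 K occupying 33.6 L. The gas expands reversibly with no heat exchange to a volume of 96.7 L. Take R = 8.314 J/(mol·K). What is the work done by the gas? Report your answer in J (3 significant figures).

W ≈ 1460 J

Adiabatic: TV^(γ−1) = const with γ = 7/5.
T₂ = T₁ (V₁/V₂)^(γ−1) = 367 × (33.6/96.7)^0.4 = 367 × 0.6552 = 240.5 K.
W_by = nCᵥ(T₁ − T₂) = (0.554)(20.79)(367 − 240.5) = 1457 J.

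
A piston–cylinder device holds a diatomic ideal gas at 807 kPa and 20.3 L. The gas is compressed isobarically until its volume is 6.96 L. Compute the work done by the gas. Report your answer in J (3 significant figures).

Isobaric: W = P ΔV.
W = (807 kPa)(6.96 − 20.3 L) = (807)(-13.34) = -10765 J.

W ≈ -10800 J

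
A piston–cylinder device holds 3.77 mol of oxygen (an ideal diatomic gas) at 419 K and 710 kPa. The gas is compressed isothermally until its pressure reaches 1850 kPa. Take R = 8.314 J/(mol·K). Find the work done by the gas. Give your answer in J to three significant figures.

W ≈ -12600 J

Isothermal process: W = nRT ln(V₂/V₁) = nRT ln(P₁/P₂).
W = (3.77)(8.314)(419) × ln(710/1850)
  = 13133 × ln(0.3838) = 13133 × -0.9577
W_by_gas = -12577 J.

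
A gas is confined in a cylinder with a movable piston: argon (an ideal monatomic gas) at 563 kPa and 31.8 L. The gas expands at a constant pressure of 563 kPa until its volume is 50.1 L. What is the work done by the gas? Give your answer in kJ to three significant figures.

W ≈ 10.3 kJ

Isobaric: W = P ΔV.
W = (563 kPa)(50.1 − 31.8 L) = (563)(18.3) = 10303 J.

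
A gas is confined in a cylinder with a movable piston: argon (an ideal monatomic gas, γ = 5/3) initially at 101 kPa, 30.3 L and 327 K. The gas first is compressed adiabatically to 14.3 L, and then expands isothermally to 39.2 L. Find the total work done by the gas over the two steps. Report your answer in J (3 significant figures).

W_total ≈ 2110 J

Step 1 (adiabatic): W = (P₁V₁ − P₂V₂)/(γ−1) = (3060 − 5049)/0.667 = -2982 J.
After step 1: P = 353 kPa, V = 14.3 L, T = 539.5 K.
Step 2 (isothermal): W = P₁V₁ ln(V₂/V₁) = (5049) ln(39.2/14.3) = 5091 J.
W_total = -2982 + 5091 = 2109 J.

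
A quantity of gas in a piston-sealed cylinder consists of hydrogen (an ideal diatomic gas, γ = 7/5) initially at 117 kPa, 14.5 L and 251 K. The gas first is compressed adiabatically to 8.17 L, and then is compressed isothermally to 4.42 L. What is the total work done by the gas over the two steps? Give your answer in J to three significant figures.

Step 1 (adiabatic): W = (P₁V₁ − P₂V₂)/(γ−1) = (1696 − 2134)/0.4 = -1094 J.
After step 1: P = 261.2 kPa, V = 8.17 L, T = 315.7 K.
Step 2 (isothermal): W = P₁V₁ ln(V₂/V₁) = (2134) ln(4.42/8.17) = -1311 J.
W_total = -1094 − 1311 = -2405 J.

W_total ≈ -2410 J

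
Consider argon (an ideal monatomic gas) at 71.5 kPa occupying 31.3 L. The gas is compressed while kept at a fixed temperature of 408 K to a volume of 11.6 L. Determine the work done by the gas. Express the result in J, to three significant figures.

Isothermal: W = nRT ln(V₂/V₁) = P₁V₁ ln(V₂/V₁).
P₁V₁ = (71.5 kPa)(31.3 L) = 2238 J.
W = 2238 × ln(11.6/31.3) = 2238 × -0.9926
W_by_gas = -2221 J.

W ≈ -2220 J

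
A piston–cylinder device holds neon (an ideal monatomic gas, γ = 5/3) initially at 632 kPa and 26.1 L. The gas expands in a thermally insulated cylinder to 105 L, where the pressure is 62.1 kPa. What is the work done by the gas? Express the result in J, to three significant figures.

Adiabatic: W = (P₁V₁ − P₂V₂)/(γ − 1) with γ = 5/3.
P₁V₁ = 16495 J, P₂V₂ = 6520 J.
W = (16495 − 6520) / 0.6667 = 14962 J.

W ≈ 15000 J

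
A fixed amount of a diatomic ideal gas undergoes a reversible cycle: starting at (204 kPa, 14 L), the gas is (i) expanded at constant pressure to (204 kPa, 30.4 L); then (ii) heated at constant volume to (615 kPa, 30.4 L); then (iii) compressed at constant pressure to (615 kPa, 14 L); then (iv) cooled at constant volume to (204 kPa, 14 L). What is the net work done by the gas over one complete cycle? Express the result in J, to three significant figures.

W_net ≈ -6740 J

Constant-volume legs do no work.
W(i) = (204)(30.4 − 14) = 3346 J; W(iii) = (615)(14 − 30.4) = -10086 J.
W_net = 3346 − 10086 = -6740 J (the counter-clockwise enclosed area).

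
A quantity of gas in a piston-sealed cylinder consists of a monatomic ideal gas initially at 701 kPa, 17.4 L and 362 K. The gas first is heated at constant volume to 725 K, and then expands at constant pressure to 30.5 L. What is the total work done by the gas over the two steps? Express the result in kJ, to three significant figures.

W_total ≈ 18.4 kJ

Step 1 (isochoric): W = 0 (constant volume).
After step 1: P = 1404 kPa (V unchanged).
Step 2 (isobaric): W = PΔV = (1404 kPa)(30.5 − 17.4 L) = 18392 J.
W_total = 0 + 18392 = 18392 J.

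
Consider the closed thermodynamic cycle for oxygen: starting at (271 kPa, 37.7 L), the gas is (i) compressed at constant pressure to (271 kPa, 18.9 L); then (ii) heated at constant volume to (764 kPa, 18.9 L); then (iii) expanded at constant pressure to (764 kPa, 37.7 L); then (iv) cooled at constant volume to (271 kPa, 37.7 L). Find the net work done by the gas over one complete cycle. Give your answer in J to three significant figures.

W_net ≈ 9270 J

Constant-volume legs do no work.
W(i) = (271)(18.9 − 37.7) = -5095 J; W(iii) = (764)(37.7 − 18.9) = 14363 J.
W_net = -5095 + 14363 = 9268 J (the clockwise enclosed area).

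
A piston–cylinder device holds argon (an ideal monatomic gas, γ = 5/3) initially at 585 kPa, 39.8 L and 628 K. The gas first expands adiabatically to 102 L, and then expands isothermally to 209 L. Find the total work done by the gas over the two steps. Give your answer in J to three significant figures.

Step 1 (adiabatic): W = (P₁V₁ − P₂V₂)/(γ−1) = (23283 − 12433)/0.667 = 16276 J.
After step 1: P = 121.9 kPa, V = 102 L, T = 335.3 K.
Step 2 (isothermal): W = P₁V₁ ln(V₂/V₁) = (12433) ln(209/102) = 8919 J.
W_total = 16276 + 8919 = 25194 J.

W_total ≈ 25200 J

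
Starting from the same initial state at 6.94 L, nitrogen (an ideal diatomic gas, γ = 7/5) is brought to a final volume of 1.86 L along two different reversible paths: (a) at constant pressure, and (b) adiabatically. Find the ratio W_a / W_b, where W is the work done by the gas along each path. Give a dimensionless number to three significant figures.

W_a / W_b ≈ 0.422

Path (a) isobaric: W = P₁(V₂ − V₁) → W_a/(P₁V₁) = -0.732.
Path (b) adiabatic: W = P₁V₁(1 − (V₁/V₂)^(γ−1))/(γ−1) → W_b/(P₁V₁) = -1.733.
W_a / W_b = -0.732 / -1.733 = 0.4223.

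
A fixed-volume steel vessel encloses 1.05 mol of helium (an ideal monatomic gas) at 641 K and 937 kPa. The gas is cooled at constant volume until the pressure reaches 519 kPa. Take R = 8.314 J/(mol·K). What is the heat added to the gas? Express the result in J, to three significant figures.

Constant volume ⇒ W = 0, so Q = ΔU = nCᵥΔT with Cᵥ = 3R/2 = 12.47 J/(mol·K).
At constant V, T₂/T₁ = P₂/P₁ ⇒ ΔT = T₁(P₂/P₁ − 1) = 641·(519/937 − 1) = -286 K.
ΔU = (1.05)(12.47)(-286) = -3744 J.

Q ≈ -3740 J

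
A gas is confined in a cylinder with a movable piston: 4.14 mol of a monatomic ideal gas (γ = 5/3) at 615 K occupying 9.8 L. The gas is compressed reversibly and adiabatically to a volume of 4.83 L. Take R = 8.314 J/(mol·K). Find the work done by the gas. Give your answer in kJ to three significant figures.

W ≈ -19.1 kJ

Adiabatic: TV^(γ−1) = const with γ = 5/3.
T₂ = T₁ (V₁/V₂)^(γ−1) = 615 × (9.8/4.83)^0.667 = 615 × 1.603 = 985.7 K.
W_by = nCᵥ(T₁ − T₂) = (4.14)(12.47)(615 − 985.7) = -19137 J.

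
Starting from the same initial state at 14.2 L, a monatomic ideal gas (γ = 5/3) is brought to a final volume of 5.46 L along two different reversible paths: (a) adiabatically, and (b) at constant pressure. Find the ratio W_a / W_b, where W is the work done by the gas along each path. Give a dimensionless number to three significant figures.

Path (a) adiabatic: W = P₁V₁(1 − (V₁/V₂)^(γ−1))/(γ−1) → W_a/(P₁V₁) = -1.337.
Path (b) isobaric: W = P₁(V₂ − V₁) → W_b/(P₁V₁) = -0.6155.
W_a / W_b = -1.337 / -0.6155 = 2.172.

W_a / W_b ≈ 2.17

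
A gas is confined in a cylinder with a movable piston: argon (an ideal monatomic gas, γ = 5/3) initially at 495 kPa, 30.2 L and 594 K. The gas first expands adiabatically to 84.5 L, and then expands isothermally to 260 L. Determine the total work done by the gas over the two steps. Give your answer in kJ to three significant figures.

Step 1 (adiabatic): W = (P₁V₁ − P₂V₂)/(γ−1) = (14949 − 7529)/0.667 = 11131 J.
After step 1: P = 89.1 kPa, V = 84.5 L, T = 299.1 K.
Step 2 (isothermal): W = P₁V₁ ln(V₂/V₁) = (7529) ln(260/84.5) = 8462 J.
W_total = 11131 + 8462 = 19592 J.

W_total ≈ 19.6 kJ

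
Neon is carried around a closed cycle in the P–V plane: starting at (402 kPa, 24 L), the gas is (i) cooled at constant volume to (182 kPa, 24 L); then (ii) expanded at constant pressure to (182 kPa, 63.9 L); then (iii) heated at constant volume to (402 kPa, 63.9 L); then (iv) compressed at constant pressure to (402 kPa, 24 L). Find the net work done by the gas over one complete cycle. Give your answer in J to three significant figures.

Constant-volume legs do no work.
W(ii) = (182)(63.9 − 24) = 7262 J; W(iv) = (402)(24 − 63.9) = -16040 J.
W_net = 7262 − 16040 = -8778 J (the counter-clockwise enclosed area).

W_net ≈ -8780 J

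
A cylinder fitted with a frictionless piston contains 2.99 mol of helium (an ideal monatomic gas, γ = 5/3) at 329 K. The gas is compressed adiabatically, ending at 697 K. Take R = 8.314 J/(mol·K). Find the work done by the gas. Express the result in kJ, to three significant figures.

W ≈ -13.7 kJ

Adiabatic ⇒ Q = 0, so W_by = −ΔU = nCᵥ(T₁ − T₂).
Cᵥ = 3R/2 = 12.47 J/(mol·K).
W = (2.99)(12.47)(329 − 697) = -13722 J.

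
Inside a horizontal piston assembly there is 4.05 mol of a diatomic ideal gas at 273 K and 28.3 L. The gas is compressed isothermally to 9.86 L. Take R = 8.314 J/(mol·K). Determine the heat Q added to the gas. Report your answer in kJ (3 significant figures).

Isothermal ⇒ ΔU = 0, so Q = W = nRT ln(V₂/V₁).
Q = (4.05)(8.314)(273) ln(9.86/28.3) = 9192 × -1.054 = -9692 J.

Q ≈ -9.69 kJ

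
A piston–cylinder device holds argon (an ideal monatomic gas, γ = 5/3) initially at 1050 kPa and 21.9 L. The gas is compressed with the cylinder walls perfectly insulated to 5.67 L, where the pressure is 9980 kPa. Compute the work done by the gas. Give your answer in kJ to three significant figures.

Adiabatic: W = (P₁V₁ − P₂V₂)/(γ − 1) with γ = 5/3.
P₁V₁ = 22995 J, P₂V₂ = 56587 J.
W = (22995 − 56587) / 0.6667 = -50387 J.

W ≈ -50.4 kJ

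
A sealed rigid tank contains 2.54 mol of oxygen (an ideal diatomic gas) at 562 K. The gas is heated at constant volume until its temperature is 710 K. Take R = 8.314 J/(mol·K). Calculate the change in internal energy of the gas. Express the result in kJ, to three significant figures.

ΔU ≈ 7.81 kJ

Constant volume ⇒ W = 0, so Q = ΔU = nCᵥΔT with Cᵥ = 5R/2 = 20.79 J/(mol·K).
ΔU = (2.54)(20.79)(710 − 562) = 7813 J.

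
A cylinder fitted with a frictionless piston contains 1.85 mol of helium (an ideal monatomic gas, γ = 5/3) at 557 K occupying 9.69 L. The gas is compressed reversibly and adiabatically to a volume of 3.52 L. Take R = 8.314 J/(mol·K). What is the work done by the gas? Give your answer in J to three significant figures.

Adiabatic: TV^(γ−1) = const with γ = 5/3.
T₂ = T₁ (V₁/V₂)^(γ−1) = 557 × (9.69/3.52)^0.667 = 557 × 1.964 = 1094 K.
W_by = nCᵥ(T₁ − T₂) = (1.85)(12.47)(557 − 1094) = -12391 J.

W ≈ -12400 J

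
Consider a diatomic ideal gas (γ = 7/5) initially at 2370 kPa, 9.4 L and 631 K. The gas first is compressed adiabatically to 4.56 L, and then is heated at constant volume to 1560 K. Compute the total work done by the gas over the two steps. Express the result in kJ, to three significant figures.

W_total ≈ -18.7 kJ

Step 1 (adiabatic): W = (P₁V₁ − P₂V₂)/(γ−1) = (22278 − 29754)/0.4 = -18689 J.
Step 2 (isochoric): W = 0 (constant volume).
W_total = -18689 + 0 = -18689 J.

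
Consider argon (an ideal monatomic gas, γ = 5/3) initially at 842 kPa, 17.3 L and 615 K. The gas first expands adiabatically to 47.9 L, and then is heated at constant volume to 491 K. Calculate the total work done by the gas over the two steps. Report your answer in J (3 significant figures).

Step 1 (adiabatic): W = (P₁V₁ − P₂V₂)/(γ−1) = (14567 − 7388)/0.667 = 10769 J.
Step 2 (isochoric): W = 0 (constant volume).
W_total = 10769 + 0 = 10769 J.

W_total ≈ 10800 J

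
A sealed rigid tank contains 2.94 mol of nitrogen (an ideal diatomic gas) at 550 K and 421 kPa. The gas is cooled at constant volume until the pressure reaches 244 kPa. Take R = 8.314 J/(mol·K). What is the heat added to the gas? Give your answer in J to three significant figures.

Q ≈ -14100 J

Constant volume ⇒ W = 0, so Q = ΔU = nCᵥΔT with Cᵥ = 5R/2 = 20.79 J/(mol·K).
At constant V, T₂/T₁ = P₂/P₁ ⇒ ΔT = T₁(P₂/P₁ − 1) = 550·(244/421 − 1) = -231.2 K.
ΔU = (2.94)(20.79)(-231.2) = -14130 J.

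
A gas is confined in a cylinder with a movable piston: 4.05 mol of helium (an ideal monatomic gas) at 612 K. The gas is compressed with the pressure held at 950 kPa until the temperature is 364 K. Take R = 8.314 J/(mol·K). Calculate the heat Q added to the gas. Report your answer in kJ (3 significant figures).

Isobaric: W = nRΔT = (4.05)(8.314)(-248) = -8351 J.
ΔU = nCᵥΔT with Cᵥ = 3R/2: ΔU = (4.05)(12.47)(-248) = -12526 J.
Q = ΔU + W = -12526 − 8351 = -20876 J.

Q ≈ -20.9 kJ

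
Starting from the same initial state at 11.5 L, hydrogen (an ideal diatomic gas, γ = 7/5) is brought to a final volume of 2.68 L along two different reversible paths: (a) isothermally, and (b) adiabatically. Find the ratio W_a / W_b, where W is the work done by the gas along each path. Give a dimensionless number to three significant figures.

Path (a) isothermal: W = P₁V₁ ln(V₂/V₁) → W_a/(P₁V₁) = -1.457.
Path (b) adiabatic: W = P₁V₁(1 − (V₁/V₂)^(γ−1))/(γ−1) → W_b/(P₁V₁) = -1.977.
W_a / W_b = -1.457 / -1.977 = 0.7368.

W_a / W_b ≈ 0.737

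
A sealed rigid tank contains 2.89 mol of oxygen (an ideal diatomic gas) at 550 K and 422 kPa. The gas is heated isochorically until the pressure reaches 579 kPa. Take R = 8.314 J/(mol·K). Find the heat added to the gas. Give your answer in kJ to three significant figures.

Q ≈ 12.3 kJ

Constant volume ⇒ W = 0, so Q = ΔU = nCᵥΔT with Cᵥ = 5R/2 = 20.79 J/(mol·K).
At constant V, T₂/T₁ = P₂/P₁ ⇒ ΔT = T₁(P₂/P₁ − 1) = 550·(579/422 − 1) = 204.6 K.
ΔU = (2.89)(20.79)(204.6) = 12291 J.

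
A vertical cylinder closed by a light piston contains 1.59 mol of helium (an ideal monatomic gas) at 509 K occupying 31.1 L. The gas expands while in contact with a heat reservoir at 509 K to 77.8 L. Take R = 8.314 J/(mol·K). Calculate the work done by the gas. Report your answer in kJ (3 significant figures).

W ≈ 6.17 kJ

Isothermal: W = nRT ln(V₂/V₁).
W = (1.59)(8.314)(509) × ln(77.8/31.1)
  = 6729 × 0.9169
W_by_gas = 6170 J.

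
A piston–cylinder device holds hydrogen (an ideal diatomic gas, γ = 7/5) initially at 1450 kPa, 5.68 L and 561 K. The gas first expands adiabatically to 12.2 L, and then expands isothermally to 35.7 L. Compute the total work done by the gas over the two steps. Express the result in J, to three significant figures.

W_total ≈ 11900 J

Step 1 (adiabatic): W = (P₁V₁ − P₂V₂)/(γ−1) = (8236 − 6066)/0.4 = 5425 J.
After step 1: P = 497.2 kPa, V = 12.2 L, T = 413.2 K.
Step 2 (isothermal): W = P₁V₁ ln(V₂/V₁) = (6066) ln(35.7/12.2) = 6513 J.
W_total = 5425 + 6513 = 11938 J.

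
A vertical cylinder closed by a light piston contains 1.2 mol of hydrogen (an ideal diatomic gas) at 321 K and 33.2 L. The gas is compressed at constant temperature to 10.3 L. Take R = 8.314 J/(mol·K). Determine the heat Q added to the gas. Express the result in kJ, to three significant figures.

Q ≈ -3.75 kJ

Isothermal ⇒ ΔU = 0, so Q = W = nRT ln(V₂/V₁).
Q = (1.2)(8.314)(321) ln(10.3/33.2) = 3203 × -1.17 = -3748 J.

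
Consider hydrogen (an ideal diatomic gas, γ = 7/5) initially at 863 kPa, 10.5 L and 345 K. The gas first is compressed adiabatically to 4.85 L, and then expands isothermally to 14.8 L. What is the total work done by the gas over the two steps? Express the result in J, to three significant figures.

W_total ≈ 5570 J

Step 1 (adiabatic): W = (P₁V₁ − P₂V₂)/(γ−1) = (9062 − 12342)/0.4 = -8201 J.
After step 1: P = 2545 kPa, V = 4.85 L, T = 469.9 K.
Step 2 (isothermal): W = P₁V₁ ln(V₂/V₁) = (12342) ln(14.8/4.85) = 13769 J.
W_total = -8201 + 13769 = 5568 J.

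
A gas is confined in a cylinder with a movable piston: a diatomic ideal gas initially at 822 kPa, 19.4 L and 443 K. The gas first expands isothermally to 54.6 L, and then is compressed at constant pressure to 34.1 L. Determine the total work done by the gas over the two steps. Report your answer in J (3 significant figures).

Step 1 (isothermal): W = P₁V₁ ln(V₂/V₁) = (15947) ln(54.6/19.4) = 16501 J.
After step 1: P = 292.1 kPa, V = 54.6 L, T = 443 K.
Step 2 (isobaric): W = PΔV = (292.1 kPa)(34.1 − 54.6 L) = -5987 J.
W_total = 16501 − 5987 = 10514 J.

W_total ≈ 10500 J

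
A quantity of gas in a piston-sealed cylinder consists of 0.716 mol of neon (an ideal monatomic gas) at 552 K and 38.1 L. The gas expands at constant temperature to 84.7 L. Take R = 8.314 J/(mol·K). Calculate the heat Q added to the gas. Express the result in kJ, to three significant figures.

Isothermal ⇒ ΔU = 0, so Q = W = nRT ln(V₂/V₁).
Q = (0.716)(8.314)(552) ln(84.7/38.1) = 3286 × 0.7989 = 2625 J.

Q ≈ 2.63 kJ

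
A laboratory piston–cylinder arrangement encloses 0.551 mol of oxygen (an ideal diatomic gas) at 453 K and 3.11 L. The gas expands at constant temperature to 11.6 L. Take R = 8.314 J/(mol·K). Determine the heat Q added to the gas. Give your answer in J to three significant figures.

Isothermal ⇒ ΔU = 0, so Q = W = nRT ln(V₂/V₁).
Q = (0.551)(8.314)(453) ln(11.6/3.11) = 2075 × 1.316 = 2732 J.

Q ≈ 2730 J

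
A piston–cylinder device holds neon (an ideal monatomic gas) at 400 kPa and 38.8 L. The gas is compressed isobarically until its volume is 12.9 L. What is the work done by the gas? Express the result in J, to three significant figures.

Isobaric: W = P ΔV.
W = (400 kPa)(12.9 − 38.8 L) = (400)(-25.9) = -10360 J.

W ≈ -10400 J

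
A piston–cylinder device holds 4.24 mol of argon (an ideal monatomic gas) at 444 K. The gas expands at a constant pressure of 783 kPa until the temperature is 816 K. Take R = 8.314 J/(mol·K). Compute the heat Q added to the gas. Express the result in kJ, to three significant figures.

Isobaric: W = nRΔT = (4.24)(8.314)(372) = 13114 J.
ΔU = nCᵥΔT with Cᵥ = 3R/2: ΔU = (4.24)(12.47)(372) = 19670 J.
Q = ΔU + W = 19670 + 13114 = 32784 J.

Q ≈ 32.8 kJ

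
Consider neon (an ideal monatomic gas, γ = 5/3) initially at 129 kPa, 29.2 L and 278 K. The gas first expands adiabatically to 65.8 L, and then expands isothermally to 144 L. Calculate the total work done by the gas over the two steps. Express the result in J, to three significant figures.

W_total ≈ 4080 J

Step 1 (adiabatic): W = (P₁V₁ − P₂V₂)/(γ−1) = (3767 − 2192)/0.667 = 2363 J.
After step 1: P = 33.31 kPa, V = 65.8 L, T = 161.7 K.
Step 2 (isothermal): W = P₁V₁ ln(V₂/V₁) = (2192) ln(144/65.8) = 1716 J.
W_total = 2363 + 1716 = 4079 J.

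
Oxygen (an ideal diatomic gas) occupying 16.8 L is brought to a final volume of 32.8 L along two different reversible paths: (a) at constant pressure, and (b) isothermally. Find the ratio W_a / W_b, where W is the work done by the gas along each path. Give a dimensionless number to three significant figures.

Path (a) isobaric: W = P₁(V₂ − V₁) → W_a/(P₁V₁) = 0.9524.
Path (b) isothermal: W = P₁V₁ ln(V₂/V₁) → W_b/(P₁V₁) = 0.669.
W_a / W_b = 0.9524 / 0.669 = 1.423.

W_a / W_b ≈ 1.42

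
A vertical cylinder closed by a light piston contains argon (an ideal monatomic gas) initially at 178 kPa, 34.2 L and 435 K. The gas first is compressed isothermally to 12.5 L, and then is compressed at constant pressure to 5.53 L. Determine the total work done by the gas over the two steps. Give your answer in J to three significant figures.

W_total ≈ -9520 J

Step 1 (isothermal): W = P₁V₁ ln(V₂/V₁) = (6088) ln(12.5/34.2) = -6127 J.
After step 1: P = 487 kPa, V = 12.5 L, T = 435 K.
Step 2 (isobaric): W = PΔV = (487 kPa)(5.53 − 12.5 L) = -3394 J.
W_total = -6127 − 3394 = -9522 J.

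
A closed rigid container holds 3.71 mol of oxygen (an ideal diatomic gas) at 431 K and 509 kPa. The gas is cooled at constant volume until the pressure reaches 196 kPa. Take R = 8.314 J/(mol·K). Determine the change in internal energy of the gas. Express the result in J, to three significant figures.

Constant volume ⇒ W = 0, so Q = ΔU = nCᵥΔT with Cᵥ = 5R/2 = 20.79 J/(mol·K).
At constant V, T₂/T₁ = P₂/P₁ ⇒ ΔT = T₁(P₂/P₁ − 1) = 431·(196/509 − 1) = -265 K.
ΔU = (3.71)(20.79)(-265) = -20437 J.

ΔU ≈ -20400 J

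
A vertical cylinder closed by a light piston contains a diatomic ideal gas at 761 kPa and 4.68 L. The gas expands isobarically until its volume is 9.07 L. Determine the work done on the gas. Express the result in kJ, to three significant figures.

Isobaric: W = P ΔV.
W = (761 kPa)(9.07 − 4.68 L) = (761)(4.39) = 3341 J.
Work on gas = −W_by = -3341 J.

W ≈ -3.34 kJ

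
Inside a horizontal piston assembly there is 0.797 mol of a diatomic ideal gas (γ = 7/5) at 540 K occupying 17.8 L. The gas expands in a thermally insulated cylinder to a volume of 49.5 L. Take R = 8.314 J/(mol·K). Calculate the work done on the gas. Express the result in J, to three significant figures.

Adiabatic: TV^(γ−1) = const with γ = 7/5.
T₂ = T₁ (V₁/V₂)^(γ−1) = 540 × (17.8/49.5)^0.4 = 540 × 0.6642 = 358.7 K.
W_by = nCᵥ(T₁ − T₂) = (0.797)(20.79)(540 − 358.7) = 3004 J.
Work on gas = −W_by = -3004 J.

W ≈ -3000 J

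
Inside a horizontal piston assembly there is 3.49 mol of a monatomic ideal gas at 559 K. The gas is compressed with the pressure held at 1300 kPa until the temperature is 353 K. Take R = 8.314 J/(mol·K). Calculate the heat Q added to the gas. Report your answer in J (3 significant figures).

Q ≈ -14900 J

Isobaric: W = nRΔT = (3.49)(8.314)(-206) = -5977 J.
ΔU = nCᵥΔT with Cᵥ = 3R/2: ΔU = (3.49)(12.47)(-206) = -8966 J.
Q = ΔU + W = -8966 − 5977 = -14943 J.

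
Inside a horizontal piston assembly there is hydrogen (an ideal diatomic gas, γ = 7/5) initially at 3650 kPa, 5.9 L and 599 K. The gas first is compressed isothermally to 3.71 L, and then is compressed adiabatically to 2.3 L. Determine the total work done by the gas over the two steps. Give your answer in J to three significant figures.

Step 1 (isothermal): W = P₁V₁ ln(V₂/V₁) = (21535) ln(3.71/5.9) = -9991 J.
After step 1: P = 5805 kPa, V = 3.71 L, T = 599 K.
Step 2 (adiabatic): W = (P₁V₁ − P₂V₂)/(γ−1) = (21535 − 26074)/0.4 = -11347 J.
W_total = -9991 − 11347 = -21337 J.

W_total ≈ -21300 J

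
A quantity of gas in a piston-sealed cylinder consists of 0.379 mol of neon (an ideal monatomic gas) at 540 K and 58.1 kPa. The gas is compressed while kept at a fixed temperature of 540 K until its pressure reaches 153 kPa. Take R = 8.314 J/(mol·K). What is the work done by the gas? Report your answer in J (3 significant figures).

W ≈ -1650 J

Isothermal process: W = nRT ln(V₂/V₁) = nRT ln(P₁/P₂).
W = (0.379)(8.314)(540) × ln(58.1/153)
  = 1702 × ln(0.3797) = 1702 × -0.9683
W_by_gas = -1648 J.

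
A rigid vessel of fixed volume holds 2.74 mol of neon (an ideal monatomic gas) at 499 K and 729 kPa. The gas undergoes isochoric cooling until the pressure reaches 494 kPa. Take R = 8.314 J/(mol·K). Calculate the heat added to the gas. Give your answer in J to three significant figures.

Constant volume ⇒ W = 0, so Q = ΔU = nCᵥΔT with Cᵥ = 3R/2 = 12.47 J/(mol·K).
At constant V, T₂/T₁ = P₂/P₁ ⇒ ΔT = T₁(P₂/P₁ − 1) = 499·(494/729 − 1) = -160.9 K.
ΔU = (2.74)(12.47)(-160.9) = -5497 J.

Q ≈ -5500 J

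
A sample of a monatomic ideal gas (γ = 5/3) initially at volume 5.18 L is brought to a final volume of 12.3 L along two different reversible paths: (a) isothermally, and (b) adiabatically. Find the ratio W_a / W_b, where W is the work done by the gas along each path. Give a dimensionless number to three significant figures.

Path (a) isothermal: W = P₁V₁ ln(V₂/V₁) → W_a/(P₁V₁) = 0.8648.
Path (b) adiabatic: W = P₁V₁(1 − (V₁/V₂)^(γ−1))/(γ−1) → W_b/(P₁V₁) = 0.6572.
W_a / W_b = 0.8648 / 0.6572 = 1.316.

W_a / W_b ≈ 1.32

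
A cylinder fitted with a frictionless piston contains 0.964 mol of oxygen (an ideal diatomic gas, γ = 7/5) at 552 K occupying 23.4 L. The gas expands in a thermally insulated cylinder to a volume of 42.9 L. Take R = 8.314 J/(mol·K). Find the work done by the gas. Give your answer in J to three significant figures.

Adiabatic: TV^(γ−1) = const with γ = 7/5.
T₂ = T₁ (V₁/V₂)^(γ−1) = 552 × (23.4/42.9)^0.4 = 552 × 0.7847 = 433.2 K.
W_by = nCᵥ(T₁ − T₂) = (0.964)(20.79)(552 − 433.2) = 2381 J.

W ≈ 2380 J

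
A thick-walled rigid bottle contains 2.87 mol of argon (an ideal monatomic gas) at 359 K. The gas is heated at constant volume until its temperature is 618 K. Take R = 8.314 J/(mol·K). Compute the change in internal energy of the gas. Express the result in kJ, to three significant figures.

ΔU ≈ 9.27 kJ

Constant volume ⇒ W = 0, so Q = ΔU = nCᵥΔT with Cᵥ = 3R/2 = 12.47 J/(mol·K).
ΔU = (2.87)(12.47)(618 − 359) = 9270 J.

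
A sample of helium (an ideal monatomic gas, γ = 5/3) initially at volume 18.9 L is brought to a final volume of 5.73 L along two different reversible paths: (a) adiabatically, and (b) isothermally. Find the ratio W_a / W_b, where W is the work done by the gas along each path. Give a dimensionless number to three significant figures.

W_a / W_b ≈ 1.53

Path (a) adiabatic: W = P₁V₁(1 − (V₁/V₂)^(γ−1))/(γ−1) → W_a/(P₁V₁) = -1.824.
Path (b) isothermal: W = P₁V₁ ln(V₂/V₁) → W_b/(P₁V₁) = -1.193.
W_a / W_b = -1.824 / -1.193 = 1.528.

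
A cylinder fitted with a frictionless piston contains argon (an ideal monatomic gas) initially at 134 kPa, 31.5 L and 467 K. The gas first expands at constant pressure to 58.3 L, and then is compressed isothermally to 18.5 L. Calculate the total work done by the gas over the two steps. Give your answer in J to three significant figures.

W_total ≈ -5380 J

Step 1 (isobaric): W = PΔV = (134 kPa)(58.3 − 31.5 L) = 3591 J.
After step 1: P = 134 kPa, V = 58.3 L, T = 864.3 K.
Step 2 (isothermal): W = P₁V₁ ln(V₂/V₁) = (7812) ln(18.5/58.3) = -8967 J.
W_total = 3591 − 8967 = -5376 J.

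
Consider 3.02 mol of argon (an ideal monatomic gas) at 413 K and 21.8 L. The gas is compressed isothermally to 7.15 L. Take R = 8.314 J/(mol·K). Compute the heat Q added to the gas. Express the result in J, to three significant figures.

Q ≈ -11600 J

Isothermal ⇒ ΔU = 0, so Q = W = nRT ln(V₂/V₁).
Q = (3.02)(8.314)(413) ln(7.15/21.8) = 10370 × -1.115 = -11560 J.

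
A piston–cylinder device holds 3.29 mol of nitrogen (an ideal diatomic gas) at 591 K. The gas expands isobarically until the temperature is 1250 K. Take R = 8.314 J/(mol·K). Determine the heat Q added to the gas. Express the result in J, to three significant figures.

Q ≈ 63100 J

Isobaric: W = nRΔT = (3.29)(8.314)(659) = 18026 J.
ΔU = nCᵥΔT with Cᵥ = 5R/2: ΔU = (3.29)(20.79)(659) = 45064 J.
Q = ΔU + W = 45064 + 18026 = 63090 J.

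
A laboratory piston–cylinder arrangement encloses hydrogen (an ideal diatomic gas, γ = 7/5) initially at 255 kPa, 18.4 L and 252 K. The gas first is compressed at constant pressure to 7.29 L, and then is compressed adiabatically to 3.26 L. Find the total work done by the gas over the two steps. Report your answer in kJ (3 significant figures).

W_total ≈ -4.60 kJ

Step 1 (isobaric): W = PΔV = (255 kPa)(7.29 − 18.4 L) = -2833 J.
After step 1: P = 255 kPa, V = 7.29 L, T = 99.84 K.
Step 2 (adiabatic): W = (P₁V₁ − P₂V₂)/(γ−1) = (1859 − 2565)/0.4 = -1765 J.
W_total = -2833 − 1765 = -4598 J.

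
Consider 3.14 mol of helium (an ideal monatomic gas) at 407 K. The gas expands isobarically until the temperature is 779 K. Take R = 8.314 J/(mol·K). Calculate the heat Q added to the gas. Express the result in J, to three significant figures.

Q ≈ 24300 J

Isobaric: W = nRΔT = (3.14)(8.314)(372) = 9711 J.
ΔU = nCᵥΔT with Cᵥ = 3R/2: ΔU = (3.14)(12.47)(372) = 14567 J.
Q = ΔU + W = 14567 + 9711 = 24279 J.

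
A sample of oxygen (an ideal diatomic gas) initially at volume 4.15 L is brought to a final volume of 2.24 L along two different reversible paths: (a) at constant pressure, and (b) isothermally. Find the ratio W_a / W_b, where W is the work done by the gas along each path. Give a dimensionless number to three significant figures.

Path (a) isobaric: W = P₁(V₂ − V₁) → W_a/(P₁V₁) = -0.4602.
Path (b) isothermal: W = P₁V₁ ln(V₂/V₁) → W_b/(P₁V₁) = -0.6166.
W_a / W_b = -0.4602 / -0.6166 = 0.7464.

W_a / W_b ≈ 0.746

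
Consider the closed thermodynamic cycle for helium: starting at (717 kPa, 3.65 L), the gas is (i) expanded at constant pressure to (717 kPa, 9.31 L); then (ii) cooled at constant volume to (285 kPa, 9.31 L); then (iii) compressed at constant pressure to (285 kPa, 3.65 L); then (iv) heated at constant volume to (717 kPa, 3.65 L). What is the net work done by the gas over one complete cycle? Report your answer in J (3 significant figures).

W_net ≈ 2450 J

Constant-volume legs do no work.
W(i) = (717)(9.31 − 3.65) = 4058 J; W(iii) = (285)(3.65 − 9.31) = -1613 J.
W_net = 4058 − 1613 = 2445 J (the clockwise enclosed area).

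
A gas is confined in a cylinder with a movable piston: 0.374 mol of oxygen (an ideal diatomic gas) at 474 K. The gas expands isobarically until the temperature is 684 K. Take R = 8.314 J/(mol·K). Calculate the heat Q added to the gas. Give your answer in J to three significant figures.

Isobaric: W = nRΔT = (0.374)(8.314)(210) = 653 J.
ΔU = nCᵥΔT with Cᵥ = 5R/2: ΔU = (0.374)(20.79)(210) = 1632 J.
Q = ΔU + W = 1632 + 653 = 2285 J.

Q ≈ 2290 J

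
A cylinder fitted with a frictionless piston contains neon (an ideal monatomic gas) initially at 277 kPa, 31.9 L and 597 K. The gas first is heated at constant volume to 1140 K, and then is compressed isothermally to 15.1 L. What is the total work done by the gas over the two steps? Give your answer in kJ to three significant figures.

W_total ≈ -12.6 kJ

Step 1 (isochoric): W = 0 (constant volume).
After step 1: P = 528.9 kPa (V unchanged).
Step 2 (isothermal): W = P₁V₁ ln(V₂/V₁) = (16873) ln(15.1/31.9) = -12620 J.
W_total = 0 − 12620 = -12620 J.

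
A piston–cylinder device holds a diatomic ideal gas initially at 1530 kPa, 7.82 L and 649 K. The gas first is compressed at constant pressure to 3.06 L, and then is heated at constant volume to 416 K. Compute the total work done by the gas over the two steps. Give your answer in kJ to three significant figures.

Step 1 (isobaric): W = PΔV = (1530 kPa)(3.06 − 7.82 L) = -7283 J.
Step 2 (isochoric): W = 0 (constant volume).
W_total = -7283 + 0 = -7283 J.

W_total ≈ -7.28 kJ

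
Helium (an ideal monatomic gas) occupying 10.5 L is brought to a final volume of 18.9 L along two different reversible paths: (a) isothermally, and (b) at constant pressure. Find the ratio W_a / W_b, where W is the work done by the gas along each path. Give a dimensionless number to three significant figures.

Path (a) isothermal: W = P₁V₁ ln(V₂/V₁) → W_a/(P₁V₁) = 0.5878.
Path (b) isobaric: W = P₁(V₂ − V₁) → W_b/(P₁V₁) = 0.8.
W_a / W_b = 0.5878 / 0.8 = 0.7347.

W_a / W_b ≈ 0.735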